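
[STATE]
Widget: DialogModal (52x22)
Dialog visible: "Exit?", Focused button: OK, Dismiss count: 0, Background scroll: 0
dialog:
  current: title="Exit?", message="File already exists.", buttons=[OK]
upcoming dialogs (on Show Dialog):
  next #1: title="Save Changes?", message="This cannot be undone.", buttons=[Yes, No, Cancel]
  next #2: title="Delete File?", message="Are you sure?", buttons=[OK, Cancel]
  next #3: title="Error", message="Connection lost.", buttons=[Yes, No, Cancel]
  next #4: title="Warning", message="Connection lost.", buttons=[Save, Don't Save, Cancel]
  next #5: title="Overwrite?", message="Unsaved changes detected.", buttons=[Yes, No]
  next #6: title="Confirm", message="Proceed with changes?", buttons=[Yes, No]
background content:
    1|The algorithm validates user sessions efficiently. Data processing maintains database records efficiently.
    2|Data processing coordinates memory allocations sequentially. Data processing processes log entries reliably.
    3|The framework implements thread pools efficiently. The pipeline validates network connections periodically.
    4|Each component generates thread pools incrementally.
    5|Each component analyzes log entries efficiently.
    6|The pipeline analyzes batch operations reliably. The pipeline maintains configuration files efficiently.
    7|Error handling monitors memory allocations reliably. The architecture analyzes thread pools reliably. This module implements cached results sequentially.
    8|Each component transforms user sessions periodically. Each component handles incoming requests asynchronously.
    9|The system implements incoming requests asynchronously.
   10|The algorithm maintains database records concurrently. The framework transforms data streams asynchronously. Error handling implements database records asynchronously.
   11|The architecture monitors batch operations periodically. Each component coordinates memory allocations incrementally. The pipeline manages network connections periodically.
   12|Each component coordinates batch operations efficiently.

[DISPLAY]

The algorithm validates user sessions efficiently. D
Data processing coordinates memory allocations seque
The framework implements thread pools efficiently. T
Each component generates thread pools incrementally.
Each component analyzes log entries efficiently.    
The pipeline analyzes batch operations reliably. The
Error handling monitors memory allocations reliably.
Each component transforms user sessions periodically
The system imp┌──────────────────────┐s asynchronous
The algorithm │        Exit?         │ds concurrentl
The architectu│ File already exists. │ions periodica
Each component│         [OK]         │tions efficien
              └──────────────────────┘              
                                                    
                                                    
                                                    
                                                    
                                                    
                                                    
                                                    
                                                    
                                                    


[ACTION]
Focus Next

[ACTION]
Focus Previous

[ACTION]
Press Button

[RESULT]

The algorithm validates user sessions efficiently. D
Data processing coordinates memory allocations seque
The framework implements thread pools efficiently. T
Each component generates thread pools incrementally.
Each component analyzes log entries efficiently.    
The pipeline analyzes batch operations reliably. The
Error handling monitors memory allocations reliably.
Each component transforms user sessions periodically
The system implements incoming requests asynchronous
The algorithm maintains database records concurrentl
The architecture monitors batch operations periodica
Each component coordinates batch operations efficien
                                                    
                                                    
                                                    
                                                    
                                                    
                                                    
                                                    
                                                    
                                                    
                                                    


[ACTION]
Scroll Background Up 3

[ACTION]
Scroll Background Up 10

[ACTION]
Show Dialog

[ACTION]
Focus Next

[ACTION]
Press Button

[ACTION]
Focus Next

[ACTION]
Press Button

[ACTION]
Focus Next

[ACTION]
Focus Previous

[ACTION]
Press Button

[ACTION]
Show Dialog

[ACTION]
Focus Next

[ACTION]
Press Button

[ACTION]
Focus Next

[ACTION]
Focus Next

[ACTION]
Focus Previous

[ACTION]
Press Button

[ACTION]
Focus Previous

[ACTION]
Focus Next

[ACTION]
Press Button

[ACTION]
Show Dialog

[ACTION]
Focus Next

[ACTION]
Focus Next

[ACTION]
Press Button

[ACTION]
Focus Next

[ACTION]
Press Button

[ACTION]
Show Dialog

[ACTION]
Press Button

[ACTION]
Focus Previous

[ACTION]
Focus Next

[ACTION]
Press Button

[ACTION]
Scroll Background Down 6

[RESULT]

Error handling monitors memory allocations reliably.
Each component transforms user sessions periodically
The system implements incoming requests asynchronous
The algorithm maintains database records concurrentl
The architecture monitors batch operations periodica
Each component coordinates batch operations efficien
                                                    
                                                    
                                                    
                                                    
                                                    
                                                    
                                                    
                                                    
                                                    
                                                    
                                                    
                                                    
                                                    
                                                    
                                                    
                                                    


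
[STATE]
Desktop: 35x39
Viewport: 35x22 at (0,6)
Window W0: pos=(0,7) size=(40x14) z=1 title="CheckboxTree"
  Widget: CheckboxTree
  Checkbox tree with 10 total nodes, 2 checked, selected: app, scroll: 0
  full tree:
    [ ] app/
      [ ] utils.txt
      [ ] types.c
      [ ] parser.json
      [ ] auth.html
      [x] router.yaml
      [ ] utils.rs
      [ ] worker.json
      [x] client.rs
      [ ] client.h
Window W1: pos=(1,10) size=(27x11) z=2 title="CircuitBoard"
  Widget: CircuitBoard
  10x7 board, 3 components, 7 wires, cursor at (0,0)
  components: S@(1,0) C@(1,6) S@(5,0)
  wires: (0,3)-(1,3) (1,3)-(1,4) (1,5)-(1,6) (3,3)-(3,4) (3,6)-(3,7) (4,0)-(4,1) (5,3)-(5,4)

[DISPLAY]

                                   
┏━━━━━━━━━━━━━━━━━━━━━━━━━━━━━━━━━━
┃ CheckboxTree                     
┠──────────────────────────────────
┃┏━━━━━━━━━━━━━━━━━━━━━━━━━┓       
┃┃ CircuitBoard            ┃       
┃┠─────────────────────────┨       
┃┃   0 1 2 3 4 5 6 7 8 9   ┃       
┃┃0  [.]          ·        ┃       
┃┃                │        ┃       
┃┃1   S           · ─ ·   ·┃       
┃┃                         ┃       
┃┃2                        ┃       
┃┃                         ┃       
┗┗━━━━━━━━━━━━━━━━━━━━━━━━━┛━━━━━━━
                                   
                                   
                                   
                                   
                                   
                                   
                                   


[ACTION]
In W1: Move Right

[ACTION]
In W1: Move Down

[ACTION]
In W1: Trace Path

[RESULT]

                                   
┏━━━━━━━━━━━━━━━━━━━━━━━━━━━━━━━━━━
┃ CheckboxTree                     
┠──────────────────────────────────
┃┏━━━━━━━━━━━━━━━━━━━━━━━━━┓       
┃┃ CircuitBoard            ┃       
┃┠─────────────────────────┨       
┃┃   0 1 2 3 4 5 6 7 8 9   ┃       
┃┃0               ·        ┃       
┃┃                │        ┃       
┃┃1   S  [.]      · ─ ·   ·┃       
┃┃                         ┃       
┃┃2                        ┃       
┃┃                         ┃       
┗┗━━━━━━━━━━━━━━━━━━━━━━━━━┛━━━━━━━
                                   
                                   
                                   
                                   
                                   
                                   
                                   


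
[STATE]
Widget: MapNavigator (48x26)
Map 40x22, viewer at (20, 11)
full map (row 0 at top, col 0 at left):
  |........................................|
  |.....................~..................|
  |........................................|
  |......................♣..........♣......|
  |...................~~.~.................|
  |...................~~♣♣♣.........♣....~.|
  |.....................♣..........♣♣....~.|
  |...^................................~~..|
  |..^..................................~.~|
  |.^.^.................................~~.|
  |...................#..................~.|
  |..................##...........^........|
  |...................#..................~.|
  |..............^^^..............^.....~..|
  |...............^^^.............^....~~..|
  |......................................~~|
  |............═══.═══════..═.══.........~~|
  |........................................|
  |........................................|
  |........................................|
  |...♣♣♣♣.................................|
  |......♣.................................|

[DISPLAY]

                                                
                                                
    ........................................    
    .....................~..................    
    ........................................    
    ......................♣..........♣......    
    ...................~~.~.................    
    ...................~~♣♣♣.........♣....~.    
    .....................♣..........♣♣....~.    
    ...^................................~~..    
    ..^..................................~.~    
    .^.^.................................~~.    
    ...................#..................~.    
    ..................##@..........^........    
    ...................#..................~.    
    ..............^^^..............^.....~..    
    ...............^^^.............^....~~..    
    ......................................~~    
    ............═══.═══════..═.══.........~~    
    ........................................    
    ........................................    
    ........................................    
    ...♣♣♣♣.................................    
    ......♣.................................    
                                                
                                                


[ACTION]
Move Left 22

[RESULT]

                                                
                                                
                        ........................
                        .....................~..
                        ........................
                        ......................♣.
                        ...................~~.~.
                        ...................~~♣♣♣
                        .....................♣..
                        ...^....................
                        ..^.....................
                        .^.^....................
                        ...................#....
                        @.................##....
                        ...................#....
                        ..............^^^.......
                        ...............^^^......
                        ........................
                        ............═══.═══════.
                        ........................
                        ........................
                        ........................
                        ...♣♣♣♣.................
                        ......♣.................
                                                
                                                


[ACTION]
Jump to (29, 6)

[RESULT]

                                                
                                                
                                                
                                                
                                                
                                                
                                                
...................................             
................~..................             
...................................             
.................♣..........♣......             
..............~~.~.................             
..............~~♣♣♣.........♣....~.             
................♣.......@..♣♣....~.             
...............................~~..             
................................~.~             
................................~~.             
..............#..................~.             
.............##...........^........             
..............#..................~.             
.........^^^..............^.....~..             
..........^^^.............^....~~..             
.................................~~             
.......═══.═══════..═.══.........~~             
...................................             
...................................             


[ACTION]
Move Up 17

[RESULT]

                                                
                                                
                                                
                                                
                                                
                                                
                                                
                                                
                                                
                                                
                                                
                                                
                                                
........................@..........             
................~..................             
...................................             
.................♣..........♣......             
..............~~.~.................             
..............~~♣♣♣.........♣....~.             
................♣..........♣♣....~.             
...............................~~..             
................................~.~             
................................~~.             
..............#..................~.             
.............##...........^........             
..............#..................~.             


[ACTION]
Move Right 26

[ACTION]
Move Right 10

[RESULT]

                                                
                                                
                                                
                                                
                                                
                                                
                                                
                                                
                                                
                                                
                                                
                                                
                                                
........................@                       
......~..................                       
.........................                       
.......♣..........♣......                       
....~~.~.................                       
....~~♣♣♣.........♣....~.                       
......♣..........♣♣....~.                       
.....................~~..                       
......................~.~                       
......................~~.                       
....#..................~.                       
...##...........^........                       
....#..................~.                       


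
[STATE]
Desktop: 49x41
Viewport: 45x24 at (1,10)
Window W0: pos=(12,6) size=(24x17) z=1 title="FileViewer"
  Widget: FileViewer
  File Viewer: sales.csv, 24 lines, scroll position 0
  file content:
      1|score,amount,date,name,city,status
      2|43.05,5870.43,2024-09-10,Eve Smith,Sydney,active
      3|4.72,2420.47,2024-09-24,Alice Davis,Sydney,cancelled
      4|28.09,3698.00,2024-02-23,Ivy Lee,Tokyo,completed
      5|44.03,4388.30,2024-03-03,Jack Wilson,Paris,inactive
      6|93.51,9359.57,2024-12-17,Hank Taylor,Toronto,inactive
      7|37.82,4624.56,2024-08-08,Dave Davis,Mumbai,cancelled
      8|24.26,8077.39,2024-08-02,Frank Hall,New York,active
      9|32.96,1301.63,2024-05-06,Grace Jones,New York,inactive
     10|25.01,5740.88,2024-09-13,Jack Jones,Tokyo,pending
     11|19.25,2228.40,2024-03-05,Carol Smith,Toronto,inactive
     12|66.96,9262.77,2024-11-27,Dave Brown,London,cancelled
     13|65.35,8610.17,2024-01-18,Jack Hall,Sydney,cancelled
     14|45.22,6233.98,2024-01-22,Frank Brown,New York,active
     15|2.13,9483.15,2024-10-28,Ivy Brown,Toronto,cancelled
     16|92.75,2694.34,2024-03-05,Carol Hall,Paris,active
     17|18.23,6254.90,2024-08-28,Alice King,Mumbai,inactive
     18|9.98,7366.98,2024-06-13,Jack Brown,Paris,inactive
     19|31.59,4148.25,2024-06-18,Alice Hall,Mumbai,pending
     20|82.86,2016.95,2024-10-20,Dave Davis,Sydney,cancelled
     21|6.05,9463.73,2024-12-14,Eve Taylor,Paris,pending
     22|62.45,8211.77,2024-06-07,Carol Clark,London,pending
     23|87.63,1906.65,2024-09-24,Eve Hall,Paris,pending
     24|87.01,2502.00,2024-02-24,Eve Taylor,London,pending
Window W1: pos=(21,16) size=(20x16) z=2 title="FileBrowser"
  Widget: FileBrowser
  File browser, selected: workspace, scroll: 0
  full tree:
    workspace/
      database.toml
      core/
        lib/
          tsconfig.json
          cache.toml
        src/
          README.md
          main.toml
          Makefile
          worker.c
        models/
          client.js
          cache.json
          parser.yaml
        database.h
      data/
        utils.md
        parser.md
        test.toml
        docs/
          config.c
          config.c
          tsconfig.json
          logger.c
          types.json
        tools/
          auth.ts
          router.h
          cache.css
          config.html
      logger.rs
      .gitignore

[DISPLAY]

           ┃43.05,5870.43,2024-09█┃          
           ┃4.72,2420.47,2024-09-░┃          
           ┃28.09,3698.00,2024-02░┃          
           ┃44.03,4388.30,2024-03░┃          
           ┃93.51,9359.57,2024-12░┃          
           ┃37.82,4624.56,2024-08░┃          
           ┃24.26,80┏━━━━━━━━━━━━━━━━━━┓     
           ┃32.96,13┃ FileBrowser      ┃     
           ┃25.01,57┠──────────────────┨     
           ┃19.25,22┃> [-] workspace/  ┃     
           ┃66.96,92┃    database.toml ┃     
           ┃65.35,86┃    [+] core/     ┃     
           ┗━━━━━━━━┃    [+] data/     ┃     
                    ┃    logger.rs     ┃     
                    ┃    .gitignore    ┃     
                    ┃                  ┃     
                    ┃                  ┃     
                    ┃                  ┃     
                    ┃                  ┃     
                    ┃                  ┃     
                    ┃                  ┃     
                    ┗━━━━━━━━━━━━━━━━━━┛     
                                             
                                             


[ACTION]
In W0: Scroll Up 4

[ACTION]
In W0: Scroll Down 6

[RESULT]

           ┃24.26,8077.39,2024-08░┃          
           ┃32.96,1301.63,2024-05░┃          
           ┃25.01,5740.88,2024-09░┃          
           ┃19.25,2228.40,2024-03░┃          
           ┃66.96,9262.77,2024-11░┃          
           ┃65.35,8610.17,2024-01░┃          
           ┃45.22,62┏━━━━━━━━━━━━━━━━━━┓     
           ┃2.13,948┃ FileBrowser      ┃     
           ┃92.75,26┠──────────────────┨     
           ┃18.23,62┃> [-] workspace/  ┃     
           ┃9.98,736┃    database.toml ┃     
           ┃31.59,41┃    [+] core/     ┃     
           ┗━━━━━━━━┃    [+] data/     ┃     
                    ┃    logger.rs     ┃     
                    ┃    .gitignore    ┃     
                    ┃                  ┃     
                    ┃                  ┃     
                    ┃                  ┃     
                    ┃                  ┃     
                    ┃                  ┃     
                    ┃                  ┃     
                    ┗━━━━━━━━━━━━━━━━━━┛     
                                             
                                             


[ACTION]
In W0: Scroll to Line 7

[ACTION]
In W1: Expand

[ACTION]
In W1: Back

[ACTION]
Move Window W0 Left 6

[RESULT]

     ┃24.26,8077.39,2024-08░┃                
     ┃32.96,1301.63,2024-05░┃                
     ┃25.01,5740.88,2024-09░┃                
     ┃19.25,2228.40,2024-03░┃                
     ┃66.96,9262.77,2024-11░┃                
     ┃65.35,8610.17,2024-01░┃                
     ┃45.22,6233.98,┏━━━━━━━━━━━━━━━━━━┓     
     ┃2.13,9483.15,2┃ FileBrowser      ┃     
     ┃92.75,2694.34,┠──────────────────┨     
     ┃18.23,6254.90,┃> [-] workspace/  ┃     
     ┃9.98,7366.98,2┃    database.toml ┃     
     ┃31.59,4148.25,┃    [+] core/     ┃     
     ┗━━━━━━━━━━━━━━┃    [+] data/     ┃     
                    ┃    logger.rs     ┃     
                    ┃    .gitignore    ┃     
                    ┃                  ┃     
                    ┃                  ┃     
                    ┃                  ┃     
                    ┃                  ┃     
                    ┃                  ┃     
                    ┃                  ┃     
                    ┗━━━━━━━━━━━━━━━━━━┛     
                                             
                                             


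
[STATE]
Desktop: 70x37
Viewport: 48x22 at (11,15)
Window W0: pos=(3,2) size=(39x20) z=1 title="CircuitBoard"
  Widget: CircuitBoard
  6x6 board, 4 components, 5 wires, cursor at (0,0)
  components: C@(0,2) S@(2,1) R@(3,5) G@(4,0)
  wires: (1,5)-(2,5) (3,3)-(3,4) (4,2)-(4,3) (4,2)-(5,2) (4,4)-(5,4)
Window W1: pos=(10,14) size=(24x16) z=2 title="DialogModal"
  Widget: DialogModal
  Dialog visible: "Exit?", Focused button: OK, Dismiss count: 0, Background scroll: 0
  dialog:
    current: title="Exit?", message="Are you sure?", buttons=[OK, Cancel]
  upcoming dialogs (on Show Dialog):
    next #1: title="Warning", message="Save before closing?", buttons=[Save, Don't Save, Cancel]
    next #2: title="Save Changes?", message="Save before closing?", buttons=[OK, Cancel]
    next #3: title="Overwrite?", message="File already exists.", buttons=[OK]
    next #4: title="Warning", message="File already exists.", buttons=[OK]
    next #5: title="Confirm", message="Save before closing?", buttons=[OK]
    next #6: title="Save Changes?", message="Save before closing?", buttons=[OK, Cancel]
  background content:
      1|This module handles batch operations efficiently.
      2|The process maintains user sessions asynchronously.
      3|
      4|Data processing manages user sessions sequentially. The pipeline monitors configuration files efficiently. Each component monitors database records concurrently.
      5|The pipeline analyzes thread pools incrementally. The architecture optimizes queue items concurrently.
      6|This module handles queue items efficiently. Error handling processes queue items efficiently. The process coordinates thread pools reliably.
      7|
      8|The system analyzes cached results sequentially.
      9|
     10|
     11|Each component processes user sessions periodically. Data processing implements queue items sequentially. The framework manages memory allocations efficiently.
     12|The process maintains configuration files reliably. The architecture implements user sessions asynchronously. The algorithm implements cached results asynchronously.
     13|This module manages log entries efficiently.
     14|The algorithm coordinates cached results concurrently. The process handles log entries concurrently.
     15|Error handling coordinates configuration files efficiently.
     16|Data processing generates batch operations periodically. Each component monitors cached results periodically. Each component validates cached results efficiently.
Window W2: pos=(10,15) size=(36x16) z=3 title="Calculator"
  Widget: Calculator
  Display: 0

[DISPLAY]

━━━━━━━━━━━━━━━━━━━━━━━━━━━━━━━━━━┓             
 Calculator                       ┃             
──────────────────────────────────┨             
                                 0┃             
┌───┬───┬───┬───┐                 ┃             
│ 7 │ 8 │ 9 │ ÷ │                 ┃             
├───┼───┼───┼───┤                 ┃             
│ 4 │ 5 │ 6 │ × │                 ┃             
├───┼───┼───┼───┤                 ┃             
│ 1 │ 2 │ 3 │ - │                 ┃             
├───┼───┼───┼───┤                 ┃             
│ 0 │ . │ = │ + │                 ┃             
├───┼───┼───┼───┤                 ┃             
│ C │ MC│ MR│ M+│                 ┃             
└───┴───┴───┴───┘                 ┃             
━━━━━━━━━━━━━━━━━━━━━━━━━━━━━━━━━━┛             
                                                
                                                
                                                
                                                
                                                
                                                


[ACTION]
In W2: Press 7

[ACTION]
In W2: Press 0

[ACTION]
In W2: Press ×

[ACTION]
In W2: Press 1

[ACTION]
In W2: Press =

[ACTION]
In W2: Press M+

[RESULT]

━━━━━━━━━━━━━━━━━━━━━━━━━━━━━━━━━━┓             
 Calculator                       ┃             
──────────────────────────────────┨             
                                70┃             
┌───┬───┬───┬───┐                 ┃             
│ 7 │ 8 │ 9 │ ÷ │                 ┃             
├───┼───┼───┼───┤                 ┃             
│ 4 │ 5 │ 6 │ × │                 ┃             
├───┼───┼───┼───┤                 ┃             
│ 1 │ 2 │ 3 │ - │                 ┃             
├───┼───┼───┼───┤                 ┃             
│ 0 │ . │ = │ + │                 ┃             
├───┼───┼───┼───┤                 ┃             
│ C │ MC│ MR│ M+│                 ┃             
└───┴───┴───┴───┘                 ┃             
━━━━━━━━━━━━━━━━━━━━━━━━━━━━━━━━━━┛             
                                                
                                                
                                                
                                                
                                                
                                                


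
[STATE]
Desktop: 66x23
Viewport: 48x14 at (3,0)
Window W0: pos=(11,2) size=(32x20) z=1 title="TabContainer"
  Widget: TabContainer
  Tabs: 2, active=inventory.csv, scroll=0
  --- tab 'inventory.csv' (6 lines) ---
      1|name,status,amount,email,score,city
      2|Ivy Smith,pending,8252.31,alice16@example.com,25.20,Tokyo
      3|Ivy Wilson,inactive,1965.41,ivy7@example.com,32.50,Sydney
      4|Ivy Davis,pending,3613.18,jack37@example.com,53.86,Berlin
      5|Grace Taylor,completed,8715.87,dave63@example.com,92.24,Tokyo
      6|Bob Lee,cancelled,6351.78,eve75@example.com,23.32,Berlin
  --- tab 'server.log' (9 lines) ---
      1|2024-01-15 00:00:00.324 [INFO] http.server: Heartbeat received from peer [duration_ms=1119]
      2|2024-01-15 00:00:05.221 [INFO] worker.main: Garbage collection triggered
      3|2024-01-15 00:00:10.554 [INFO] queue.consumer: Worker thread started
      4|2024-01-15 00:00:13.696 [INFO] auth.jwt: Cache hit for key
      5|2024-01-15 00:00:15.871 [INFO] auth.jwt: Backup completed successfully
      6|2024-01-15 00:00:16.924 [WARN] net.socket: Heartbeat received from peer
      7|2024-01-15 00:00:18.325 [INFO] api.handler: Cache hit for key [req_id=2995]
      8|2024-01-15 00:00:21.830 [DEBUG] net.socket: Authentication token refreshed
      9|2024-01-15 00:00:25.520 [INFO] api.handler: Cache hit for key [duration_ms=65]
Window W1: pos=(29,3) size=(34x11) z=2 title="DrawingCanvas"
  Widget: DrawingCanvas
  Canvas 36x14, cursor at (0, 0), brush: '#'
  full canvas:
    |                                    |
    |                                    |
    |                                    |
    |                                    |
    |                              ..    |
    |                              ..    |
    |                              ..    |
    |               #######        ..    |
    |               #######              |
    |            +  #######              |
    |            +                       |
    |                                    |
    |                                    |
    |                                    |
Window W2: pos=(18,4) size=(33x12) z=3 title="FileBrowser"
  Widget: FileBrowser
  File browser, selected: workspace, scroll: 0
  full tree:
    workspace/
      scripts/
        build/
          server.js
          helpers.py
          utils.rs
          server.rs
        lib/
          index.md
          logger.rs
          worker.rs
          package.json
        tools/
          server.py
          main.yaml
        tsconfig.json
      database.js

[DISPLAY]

                                                
                                                
        ┏━━━━━━━━━━━━━━━━━━━━━━━━━━━━━━┓        
        ┃ TabContainer    ┏━━━━━━━━━━━━━━━━━━━━━
        ┠──────┏━━━━━━━━━━━━━━━━━━━━━━━━━━━━━━━┓
        ┃[inven┃ FileBrowser                   ┃
        ┃──────┠───────────────────────────────┨
        ┃name,s┃> [-] workspace/               ┃
        ┃Ivy Sm┃    [+] scripts/               ┃
        ┃Ivy Wi┃    database.js                ┃
        ┃Ivy Da┃                               ┃
        ┃Grace ┃                               ┃
        ┃Bob Le┃                               ┃
        ┃      ┃                               ┃


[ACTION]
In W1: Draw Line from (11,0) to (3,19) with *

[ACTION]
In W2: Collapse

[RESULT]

                                                
                                                
        ┏━━━━━━━━━━━━━━━━━━━━━━━━━━━━━━┓        
        ┃ TabContainer    ┏━━━━━━━━━━━━━━━━━━━━━
        ┠──────┏━━━━━━━━━━━━━━━━━━━━━━━━━━━━━━━┓
        ┃[inven┃ FileBrowser                   ┃
        ┃──────┠───────────────────────────────┨
        ┃name,s┃> [+] workspace/               ┃
        ┃Ivy Sm┃                               ┃
        ┃Ivy Wi┃                               ┃
        ┃Ivy Da┃                               ┃
        ┃Grace ┃                               ┃
        ┃Bob Le┃                               ┃
        ┃      ┃                               ┃


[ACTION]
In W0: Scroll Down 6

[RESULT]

                                                
                                                
        ┏━━━━━━━━━━━━━━━━━━━━━━━━━━━━━━┓        
        ┃ TabContainer    ┏━━━━━━━━━━━━━━━━━━━━━
        ┠──────┏━━━━━━━━━━━━━━━━━━━━━━━━━━━━━━━┓
        ┃[inven┃ FileBrowser                   ┃
        ┃──────┠───────────────────────────────┨
        ┃Bob Le┃> [+] workspace/               ┃
        ┃      ┃                               ┃
        ┃      ┃                               ┃
        ┃      ┃                               ┃
        ┃      ┃                               ┃
        ┃      ┃                               ┃
        ┃      ┃                               ┃


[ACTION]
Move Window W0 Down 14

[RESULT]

                                                
                                                
                                                
        ┏━━━━━━━━━━━━━━━━━┏━━━━━━━━━━━━━━━━━━━━━
        ┃ TabCo┏━━━━━━━━━━━━━━━━━━━━━━━━━━━━━━━┓
        ┠──────┃ FileBrowser                   ┃
        ┃[inven┠───────────────────────────────┨
        ┃──────┃> [+] workspace/               ┃
        ┃Bob Le┃                               ┃
        ┃      ┃                               ┃
        ┃      ┃                               ┃
        ┃      ┃                               ┃
        ┃      ┃                               ┃
        ┃      ┃                               ┃


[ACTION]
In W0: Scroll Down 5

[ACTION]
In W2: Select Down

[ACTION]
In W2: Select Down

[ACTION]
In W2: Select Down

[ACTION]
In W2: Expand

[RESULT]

                                                
                                                
                                                
        ┏━━━━━━━━━━━━━━━━━┏━━━━━━━━━━━━━━━━━━━━━
        ┃ TabCo┏━━━━━━━━━━━━━━━━━━━━━━━━━━━━━━━┓
        ┠──────┃ FileBrowser                   ┃
        ┃[inven┠───────────────────────────────┨
        ┃──────┃> [-] workspace/               ┃
        ┃Bob Le┃    [+] scripts/               ┃
        ┃      ┃    database.js                ┃
        ┃      ┃                               ┃
        ┃      ┃                               ┃
        ┃      ┃                               ┃
        ┃      ┃                               ┃


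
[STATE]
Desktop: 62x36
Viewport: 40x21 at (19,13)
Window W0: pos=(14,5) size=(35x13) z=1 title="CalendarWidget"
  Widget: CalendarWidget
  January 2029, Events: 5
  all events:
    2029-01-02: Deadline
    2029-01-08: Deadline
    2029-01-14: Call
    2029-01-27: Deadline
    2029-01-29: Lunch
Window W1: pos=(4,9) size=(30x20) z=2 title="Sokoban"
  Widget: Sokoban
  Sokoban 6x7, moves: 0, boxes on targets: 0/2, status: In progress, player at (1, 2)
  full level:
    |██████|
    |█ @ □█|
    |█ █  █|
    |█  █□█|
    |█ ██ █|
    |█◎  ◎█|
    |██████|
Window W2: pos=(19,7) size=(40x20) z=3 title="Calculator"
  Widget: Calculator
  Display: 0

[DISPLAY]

┃├───┼───┼───┼───┤                     ┃
┃│ 4 │ 5 │ 6 │ × │                     ┃
┃├───┼───┼───┼───┤                     ┃
┃│ 1 │ 2 │ 3 │ - │                     ┃
┃├───┼───┼───┼───┤                     ┃
┃│ 0 │ . │ = │ + │                     ┃
┃├───┼───┼───┼───┤                     ┃
┃│ C │ MC│ MR│ M+│                     ┃
┃└───┴───┴───┴───┘                     ┃
┃                                      ┃
┃                                      ┃
┃                                      ┃
┃                                      ┃
┗━━━━━━━━━━━━━━━━━━━━━━━━━━━━━━━━━━━━━━┛
              ┃                         
━━━━━━━━━━━━━━┛                         
                                        
                                        
                                        
                                        
                                        


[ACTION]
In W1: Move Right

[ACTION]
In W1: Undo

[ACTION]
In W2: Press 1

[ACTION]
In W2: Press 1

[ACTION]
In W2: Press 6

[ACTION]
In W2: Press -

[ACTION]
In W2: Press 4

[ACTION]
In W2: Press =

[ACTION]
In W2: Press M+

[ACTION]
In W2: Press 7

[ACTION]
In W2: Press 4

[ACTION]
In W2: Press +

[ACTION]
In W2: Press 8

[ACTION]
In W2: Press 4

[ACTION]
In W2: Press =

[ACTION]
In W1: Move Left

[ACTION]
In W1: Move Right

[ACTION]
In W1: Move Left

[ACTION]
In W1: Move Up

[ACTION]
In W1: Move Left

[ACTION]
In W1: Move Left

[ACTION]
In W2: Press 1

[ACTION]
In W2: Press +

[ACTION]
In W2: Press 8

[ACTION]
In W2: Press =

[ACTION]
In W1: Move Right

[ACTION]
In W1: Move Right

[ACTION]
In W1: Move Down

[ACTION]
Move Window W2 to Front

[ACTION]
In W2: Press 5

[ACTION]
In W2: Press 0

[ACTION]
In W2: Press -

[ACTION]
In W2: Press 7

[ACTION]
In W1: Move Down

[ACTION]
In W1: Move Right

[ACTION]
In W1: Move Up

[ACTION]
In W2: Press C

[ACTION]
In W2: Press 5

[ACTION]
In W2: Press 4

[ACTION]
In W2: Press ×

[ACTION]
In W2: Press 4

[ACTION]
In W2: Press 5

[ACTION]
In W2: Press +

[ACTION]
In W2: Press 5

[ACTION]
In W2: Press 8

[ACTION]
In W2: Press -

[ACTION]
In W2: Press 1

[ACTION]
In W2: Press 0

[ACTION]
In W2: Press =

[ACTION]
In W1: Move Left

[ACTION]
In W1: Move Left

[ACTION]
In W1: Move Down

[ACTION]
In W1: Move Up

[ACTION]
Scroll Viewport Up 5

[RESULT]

┃ Calculator                           ┃
┠──────────────────────────────────────┨
┃                                  2478┃
┃┌───┬───┬───┬───┐                     ┃
┃│ 7 │ 8 │ 9 │ ÷ │                     ┃
┃├───┼───┼───┼───┤                     ┃
┃│ 4 │ 5 │ 6 │ × │                     ┃
┃├───┼───┼───┼───┤                     ┃
┃│ 1 │ 2 │ 3 │ - │                     ┃
┃├───┼───┼───┼───┤                     ┃
┃│ 0 │ . │ = │ + │                     ┃
┃├───┼───┼───┼───┤                     ┃
┃│ C │ MC│ MR│ M+│                     ┃
┃└───┴───┴───┴───┘                     ┃
┃                                      ┃
┃                                      ┃
┃                                      ┃
┃                                      ┃
┗━━━━━━━━━━━━━━━━━━━━━━━━━━━━━━━━━━━━━━┛
              ┃                         
━━━━━━━━━━━━━━┛                         
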